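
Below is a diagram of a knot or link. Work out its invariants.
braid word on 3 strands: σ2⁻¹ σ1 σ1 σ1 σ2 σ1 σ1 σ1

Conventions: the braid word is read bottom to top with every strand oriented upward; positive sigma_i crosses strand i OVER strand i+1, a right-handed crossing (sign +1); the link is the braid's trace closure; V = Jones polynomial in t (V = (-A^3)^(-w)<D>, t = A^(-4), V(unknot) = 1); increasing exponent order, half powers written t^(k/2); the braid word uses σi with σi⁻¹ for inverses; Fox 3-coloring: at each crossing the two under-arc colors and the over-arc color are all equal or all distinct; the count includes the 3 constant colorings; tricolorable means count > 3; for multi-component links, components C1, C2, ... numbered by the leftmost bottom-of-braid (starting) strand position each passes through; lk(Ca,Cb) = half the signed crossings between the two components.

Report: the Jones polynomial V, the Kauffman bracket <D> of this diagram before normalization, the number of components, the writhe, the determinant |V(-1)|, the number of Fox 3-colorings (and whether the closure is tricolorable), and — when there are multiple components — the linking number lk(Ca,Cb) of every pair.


Jones polynomial: V(t) = t^2 + 2t^4 - 2t^5 + t^6 - 2t^7 + t^8
<D> = A^-14 - 2A^-10 + A^-6 - 2A^-2 + 2A^2 + A^10; writhe +6
components 1, writhe +6 (8 crossings)
3-colorings: 27 of 3^8, det 9 — tricolorable
note: the span of V is 6, forcing >= 6 crossings in any diagram


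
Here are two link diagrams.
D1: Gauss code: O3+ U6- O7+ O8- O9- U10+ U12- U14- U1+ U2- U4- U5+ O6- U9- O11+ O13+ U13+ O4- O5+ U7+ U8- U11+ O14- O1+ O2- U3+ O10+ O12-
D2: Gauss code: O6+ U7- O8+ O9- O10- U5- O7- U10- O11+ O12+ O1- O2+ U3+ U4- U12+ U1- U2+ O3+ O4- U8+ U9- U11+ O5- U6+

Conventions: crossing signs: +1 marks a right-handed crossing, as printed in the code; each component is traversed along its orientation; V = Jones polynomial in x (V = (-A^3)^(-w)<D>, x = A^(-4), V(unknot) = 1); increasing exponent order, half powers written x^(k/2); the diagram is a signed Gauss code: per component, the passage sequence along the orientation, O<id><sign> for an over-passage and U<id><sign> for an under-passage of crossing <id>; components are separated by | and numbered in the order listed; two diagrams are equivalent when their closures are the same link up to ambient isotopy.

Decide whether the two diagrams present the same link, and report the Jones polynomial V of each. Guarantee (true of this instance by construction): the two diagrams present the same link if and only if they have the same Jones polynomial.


equivalent: yes
V(D1) = -x^-4 + x^-3 + x^-1  (w 0, c 14, <D> = A^4 + A^12 - A^16)
V(D2) = -x^-4 + x^-3 + x^-1  (w 0, c 12, <D> = A^4 + A^12 - A^16)
why: all 2 diagrams share one V(x), hence one class


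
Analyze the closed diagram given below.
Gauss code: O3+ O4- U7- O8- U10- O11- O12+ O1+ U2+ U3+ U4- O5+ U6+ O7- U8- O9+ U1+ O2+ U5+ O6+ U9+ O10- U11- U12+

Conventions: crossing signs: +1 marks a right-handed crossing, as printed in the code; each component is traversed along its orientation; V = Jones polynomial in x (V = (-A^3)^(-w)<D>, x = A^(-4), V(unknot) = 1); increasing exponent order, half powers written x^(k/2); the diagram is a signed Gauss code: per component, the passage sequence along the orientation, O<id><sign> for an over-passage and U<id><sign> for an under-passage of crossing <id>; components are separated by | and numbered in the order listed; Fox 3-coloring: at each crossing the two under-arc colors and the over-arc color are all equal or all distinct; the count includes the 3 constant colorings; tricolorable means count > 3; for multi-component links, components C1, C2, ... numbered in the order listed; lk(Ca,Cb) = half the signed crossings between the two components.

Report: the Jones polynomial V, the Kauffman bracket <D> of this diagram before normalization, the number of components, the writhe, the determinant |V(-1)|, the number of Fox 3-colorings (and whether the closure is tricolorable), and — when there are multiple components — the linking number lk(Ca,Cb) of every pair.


V = -x^-2 + 2x^-1 - 2 + 4x - 4x^2 + 4x^3 - 3x^4 + 2x^5 - x^6
<D> = -A^-18 + 2A^-14 - 3A^-10 + 4A^-6 - 4A^-2 + 4A^2 - 2A^6 + 2A^10 - A^14 (w = +2)
1 component over 12 crossings, w = +2
3 Fox colorings among 3^12, |V(-1)| = 23: not tricolorable
why: w = +2 (over 12 crossings) is diagram-only; (-A^3)^(-2) removes it from V


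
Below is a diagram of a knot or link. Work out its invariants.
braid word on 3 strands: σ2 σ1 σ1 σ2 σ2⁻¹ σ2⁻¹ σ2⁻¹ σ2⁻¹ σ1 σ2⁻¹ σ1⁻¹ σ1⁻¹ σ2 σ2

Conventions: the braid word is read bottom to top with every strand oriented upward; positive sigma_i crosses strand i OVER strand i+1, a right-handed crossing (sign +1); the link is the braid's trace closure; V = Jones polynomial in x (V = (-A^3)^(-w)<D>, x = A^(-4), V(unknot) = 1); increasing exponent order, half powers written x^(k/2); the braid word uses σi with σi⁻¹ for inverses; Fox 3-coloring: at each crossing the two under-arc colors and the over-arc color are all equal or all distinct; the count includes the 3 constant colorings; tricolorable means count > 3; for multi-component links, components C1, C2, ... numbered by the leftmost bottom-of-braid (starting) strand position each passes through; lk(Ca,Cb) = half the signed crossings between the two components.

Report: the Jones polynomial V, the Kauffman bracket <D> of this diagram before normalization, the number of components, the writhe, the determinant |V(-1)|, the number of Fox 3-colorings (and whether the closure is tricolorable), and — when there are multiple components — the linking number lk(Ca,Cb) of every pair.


V = -x^-5 + 3x^-4 - 6x^-3 + 9x^-2 - 11x^-1 + 13 - 11x + 9x^2 - 6x^3 + 3x^4 - x^5
<D> = -A^-20 + 3A^-16 - 6A^-12 + 9A^-8 - 11A^-4 + 13 - 11A^4 + 9A^8 - 6A^12 + 3A^16 - A^20 (w = 0)
1 component over 14 crossings, w = 0
3 Fox colorings among 3^14, |V(-1)| = 73: not tricolorable
why: V is palindromic (span 10, det 73): x -> 1/x fixes it; necessary, not sufficient, for amphichirality


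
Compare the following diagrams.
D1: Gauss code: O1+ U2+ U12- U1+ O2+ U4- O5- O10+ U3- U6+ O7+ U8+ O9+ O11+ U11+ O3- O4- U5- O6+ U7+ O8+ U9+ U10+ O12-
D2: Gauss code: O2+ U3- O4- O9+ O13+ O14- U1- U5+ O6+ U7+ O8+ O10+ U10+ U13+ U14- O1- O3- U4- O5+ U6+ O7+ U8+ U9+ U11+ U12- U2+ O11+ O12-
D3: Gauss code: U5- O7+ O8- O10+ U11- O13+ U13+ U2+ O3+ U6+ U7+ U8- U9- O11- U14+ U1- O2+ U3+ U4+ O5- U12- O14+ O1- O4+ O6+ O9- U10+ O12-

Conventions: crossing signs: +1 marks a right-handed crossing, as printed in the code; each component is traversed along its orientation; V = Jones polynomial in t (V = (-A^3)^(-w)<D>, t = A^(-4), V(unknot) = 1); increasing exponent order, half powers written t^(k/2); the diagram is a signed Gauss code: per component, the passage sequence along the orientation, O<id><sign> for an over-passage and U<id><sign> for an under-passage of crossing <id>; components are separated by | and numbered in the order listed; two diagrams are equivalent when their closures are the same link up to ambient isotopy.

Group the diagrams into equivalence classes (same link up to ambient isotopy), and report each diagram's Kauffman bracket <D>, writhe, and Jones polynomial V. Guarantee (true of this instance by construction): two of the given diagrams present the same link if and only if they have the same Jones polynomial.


classes: {D1, D2} | {D3}
V(D1) = t^-1 - 1 + 2t - 2t^2 + 2t^3 - 2t^4 + t^5  [12 crossings, <D> = A^-8 - 2A^-4 + 2 - 2A^4 + 2A^8 - A^12 + A^16, w = +4]
D2 (bracket A^-8 - 2A^-4 + 2 - 2A^4 + 2A^8 - A^12 + A^16; 14 crossings at w = +4): V = t^-1 - 1 + 2t - 2t^2 + 2t^3 - 2t^4 + t^5
D3 (bracket A^-2 - A^2 + A^6 - A^10 + A^14; 14 crossings at w = +2): V = t^-2 - t^-1 + 1 - t + t^2
note: comparing 3 Jones polynomials yields 2 groups


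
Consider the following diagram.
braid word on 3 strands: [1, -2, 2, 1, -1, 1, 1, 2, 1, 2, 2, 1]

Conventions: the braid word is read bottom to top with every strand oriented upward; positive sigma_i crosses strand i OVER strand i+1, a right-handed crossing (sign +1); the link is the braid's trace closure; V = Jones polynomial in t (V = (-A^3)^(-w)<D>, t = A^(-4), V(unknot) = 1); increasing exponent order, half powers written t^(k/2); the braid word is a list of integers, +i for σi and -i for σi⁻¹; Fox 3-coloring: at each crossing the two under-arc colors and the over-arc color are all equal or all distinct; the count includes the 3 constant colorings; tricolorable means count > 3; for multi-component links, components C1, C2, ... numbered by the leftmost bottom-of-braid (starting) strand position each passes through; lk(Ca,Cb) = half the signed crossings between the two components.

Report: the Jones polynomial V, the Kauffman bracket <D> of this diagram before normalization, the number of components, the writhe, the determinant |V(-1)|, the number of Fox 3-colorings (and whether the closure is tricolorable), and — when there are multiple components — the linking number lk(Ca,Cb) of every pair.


Jones polynomial: V(t) = t^3 + t^5 - t^6 + t^7 - t^8 + t^9 - t^10
<D> = -A^-16 + A^-12 - A^-8 + A^-4 - 1 + A^4 + A^12; writhe +8
components 1, writhe +8 (12 crossings)
3-colorings: 3 of 3^12, det 7 — not tricolorable
note: the word shrinks to σ1 σ1 σ1 σ2 σ1 σ2 σ2 σ1 after cancelling


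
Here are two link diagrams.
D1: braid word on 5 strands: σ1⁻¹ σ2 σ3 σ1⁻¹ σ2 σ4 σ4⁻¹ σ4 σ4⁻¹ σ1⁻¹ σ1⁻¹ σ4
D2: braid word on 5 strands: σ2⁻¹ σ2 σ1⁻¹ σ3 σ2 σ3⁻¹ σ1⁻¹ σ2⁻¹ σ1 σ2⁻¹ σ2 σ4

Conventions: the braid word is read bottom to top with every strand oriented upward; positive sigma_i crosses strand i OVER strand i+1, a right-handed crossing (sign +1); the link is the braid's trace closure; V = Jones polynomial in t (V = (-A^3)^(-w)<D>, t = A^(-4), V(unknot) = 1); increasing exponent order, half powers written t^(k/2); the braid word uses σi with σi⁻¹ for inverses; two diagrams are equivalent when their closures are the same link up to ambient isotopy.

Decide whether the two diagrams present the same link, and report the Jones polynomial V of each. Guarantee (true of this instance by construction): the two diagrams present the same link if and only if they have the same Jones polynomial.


equivalent: no
D1 (bracket A^-4 - 1 + 2A^4 - 2A^8 + 2A^12 - 2A^16 + A^20; 12 crossings at w = 0): V = t^-5 - 2t^-4 + 2t^-3 - 2t^-2 + 2t^-1 - 1 + t
D2 (bracket 1; 12 crossings at w = 0): V = 1
key observation: 2 values of V(t) split the 2 diagrams


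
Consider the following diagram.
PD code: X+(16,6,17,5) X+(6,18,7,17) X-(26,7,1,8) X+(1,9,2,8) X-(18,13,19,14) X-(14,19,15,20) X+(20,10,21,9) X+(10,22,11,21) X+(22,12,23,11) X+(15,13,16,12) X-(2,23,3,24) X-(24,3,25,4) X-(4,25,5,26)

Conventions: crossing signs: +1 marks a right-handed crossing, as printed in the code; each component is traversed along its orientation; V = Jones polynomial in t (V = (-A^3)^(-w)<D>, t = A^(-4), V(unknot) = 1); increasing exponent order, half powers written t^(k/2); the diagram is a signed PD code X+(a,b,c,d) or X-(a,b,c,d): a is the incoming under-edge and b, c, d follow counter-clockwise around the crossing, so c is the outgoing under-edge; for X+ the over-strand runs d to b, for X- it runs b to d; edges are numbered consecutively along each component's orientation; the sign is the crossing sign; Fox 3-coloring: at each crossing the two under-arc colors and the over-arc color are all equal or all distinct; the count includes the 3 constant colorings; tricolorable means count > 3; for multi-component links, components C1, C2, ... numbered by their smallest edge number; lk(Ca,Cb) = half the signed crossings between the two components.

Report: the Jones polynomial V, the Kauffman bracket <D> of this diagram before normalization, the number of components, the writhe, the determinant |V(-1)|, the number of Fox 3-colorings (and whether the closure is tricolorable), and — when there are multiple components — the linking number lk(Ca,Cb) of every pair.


V(t) = -t^-3 + 2t^-2 - 3t^-1 + 4 - 3t + 4t^2 - 2t^3 + t^4 - t^5
bracket: A^-17 - A^-13 + 2A^-9 - 4A^-5 + 3A^-1 - 4A^3 + 3A^7 - 2A^11 + A^15, w = +1
1 component, writhe +1, over 13 crossings
det 21, colorings 9 of 3^13 — tricolorable
observation: w = +1 shifts under R1 moves; the (-A^3)^(-1) factor cancels that in V


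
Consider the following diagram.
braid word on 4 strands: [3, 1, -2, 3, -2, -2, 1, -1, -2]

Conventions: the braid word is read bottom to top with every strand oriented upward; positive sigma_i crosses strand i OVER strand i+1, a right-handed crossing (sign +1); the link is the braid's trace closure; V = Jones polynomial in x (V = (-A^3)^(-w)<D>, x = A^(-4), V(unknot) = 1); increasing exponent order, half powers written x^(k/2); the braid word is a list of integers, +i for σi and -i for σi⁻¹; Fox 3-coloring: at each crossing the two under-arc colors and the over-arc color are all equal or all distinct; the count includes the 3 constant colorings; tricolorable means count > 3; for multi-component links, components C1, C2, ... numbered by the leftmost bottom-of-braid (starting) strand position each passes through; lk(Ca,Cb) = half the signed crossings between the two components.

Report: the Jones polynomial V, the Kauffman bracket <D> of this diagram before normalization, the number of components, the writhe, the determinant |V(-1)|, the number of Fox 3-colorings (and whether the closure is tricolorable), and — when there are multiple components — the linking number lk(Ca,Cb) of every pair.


V = x^-5 - 2x^-4 + 2x^-3 - 2x^-2 + 2x^-1 - 1 + x
<D> = -A^-7 + A^-3 - 2A + 2A^5 - 2A^9 + 2A^13 - A^17 (w = -1)
1 component over 9 crossings, w = -1
3 Fox colorings among 3^9, |V(-1)| = 11: not tricolorable
why: w = -1 (over 9 crossings) is diagram-only; (-A^3)^(1) removes it from V


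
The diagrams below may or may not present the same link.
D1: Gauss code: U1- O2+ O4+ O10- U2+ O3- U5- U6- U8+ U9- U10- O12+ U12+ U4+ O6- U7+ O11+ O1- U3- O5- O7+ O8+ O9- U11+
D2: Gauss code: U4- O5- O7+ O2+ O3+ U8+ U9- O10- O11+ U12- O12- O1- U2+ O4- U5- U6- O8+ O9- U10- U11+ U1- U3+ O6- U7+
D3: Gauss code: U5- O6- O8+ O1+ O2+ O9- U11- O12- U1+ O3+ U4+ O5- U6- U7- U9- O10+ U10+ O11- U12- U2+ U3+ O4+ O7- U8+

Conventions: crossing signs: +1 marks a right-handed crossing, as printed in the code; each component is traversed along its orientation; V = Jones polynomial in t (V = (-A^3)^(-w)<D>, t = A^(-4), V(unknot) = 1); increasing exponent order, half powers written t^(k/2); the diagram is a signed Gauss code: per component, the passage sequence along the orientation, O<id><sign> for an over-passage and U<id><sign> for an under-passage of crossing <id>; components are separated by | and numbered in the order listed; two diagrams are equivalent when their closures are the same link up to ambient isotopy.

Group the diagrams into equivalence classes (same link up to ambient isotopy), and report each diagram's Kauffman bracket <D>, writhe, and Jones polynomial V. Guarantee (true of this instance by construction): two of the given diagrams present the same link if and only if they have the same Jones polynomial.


classes: {D1, D2, D3}
V(D1) = 1  [12 crossings, <D> = 1, w = 0]
V(D2) = 1  [12 crossings, <D> = A^-6, w = -2]
V(D3) = 1  (w 0, c 12, <D> = 1)
insight: all 3 diagrams share one V(t), hence one class


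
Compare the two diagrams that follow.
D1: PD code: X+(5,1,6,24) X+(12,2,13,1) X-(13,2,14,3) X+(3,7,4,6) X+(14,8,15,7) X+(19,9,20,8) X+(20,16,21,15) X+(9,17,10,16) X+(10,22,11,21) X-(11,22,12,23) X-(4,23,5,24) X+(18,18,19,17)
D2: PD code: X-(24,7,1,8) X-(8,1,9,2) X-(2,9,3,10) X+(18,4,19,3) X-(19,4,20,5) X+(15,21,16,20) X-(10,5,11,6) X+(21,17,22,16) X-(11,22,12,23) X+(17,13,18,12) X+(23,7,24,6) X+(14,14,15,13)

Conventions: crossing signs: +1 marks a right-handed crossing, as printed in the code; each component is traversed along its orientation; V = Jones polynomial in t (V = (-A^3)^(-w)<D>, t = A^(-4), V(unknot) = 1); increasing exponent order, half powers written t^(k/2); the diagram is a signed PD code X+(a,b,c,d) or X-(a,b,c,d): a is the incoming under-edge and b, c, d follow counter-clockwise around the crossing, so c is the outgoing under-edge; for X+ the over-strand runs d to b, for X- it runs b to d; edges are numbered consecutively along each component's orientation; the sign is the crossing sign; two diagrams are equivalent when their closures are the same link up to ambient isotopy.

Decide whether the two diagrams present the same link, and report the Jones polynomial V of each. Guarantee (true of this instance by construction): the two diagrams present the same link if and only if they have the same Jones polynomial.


equivalent: no
D1 (bracket -A^2 + A^6 + A^14; 12 crossings at w = +6): V = t + t^3 - t^4
V(D2) = -t^-3 + t^-2 - t^-1 + 3 - t + t^2 - t^3  (w 0, c 12, <D> = -A^-12 + A^-8 - A^-4 + 3 - A^4 + A^8 - A^12)
key observation: 2 values of V(t) split the 2 diagrams


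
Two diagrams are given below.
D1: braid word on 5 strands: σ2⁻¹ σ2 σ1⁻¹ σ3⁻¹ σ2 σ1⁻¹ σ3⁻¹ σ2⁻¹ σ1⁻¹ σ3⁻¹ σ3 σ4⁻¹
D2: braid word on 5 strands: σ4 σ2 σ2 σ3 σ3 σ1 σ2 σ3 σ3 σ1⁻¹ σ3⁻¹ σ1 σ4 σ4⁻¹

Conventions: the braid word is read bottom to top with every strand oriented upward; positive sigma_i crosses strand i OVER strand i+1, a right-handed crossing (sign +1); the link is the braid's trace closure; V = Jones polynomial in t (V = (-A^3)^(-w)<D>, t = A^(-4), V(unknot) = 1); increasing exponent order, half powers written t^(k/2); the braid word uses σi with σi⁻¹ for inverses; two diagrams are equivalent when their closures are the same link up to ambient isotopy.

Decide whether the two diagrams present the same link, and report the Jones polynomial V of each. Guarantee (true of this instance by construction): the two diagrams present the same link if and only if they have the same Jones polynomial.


equivalent: no
V(D1) = -t^-6 + t^-5 - t^-4 + 2t^-3 - t^-2 + t^-1  (w -6, c 12, <D> = A^-14 - A^-10 + 2A^-6 - A^-2 + A^2 - A^6)
V(D2) = t^2 + t^4 - t^5 + t^6 - t^7  (w +8, c 14, <D> = -A^-4 + 1 - A^4 + A^8 + A^16)
why: 2 values of V(t) split the 2 diagrams


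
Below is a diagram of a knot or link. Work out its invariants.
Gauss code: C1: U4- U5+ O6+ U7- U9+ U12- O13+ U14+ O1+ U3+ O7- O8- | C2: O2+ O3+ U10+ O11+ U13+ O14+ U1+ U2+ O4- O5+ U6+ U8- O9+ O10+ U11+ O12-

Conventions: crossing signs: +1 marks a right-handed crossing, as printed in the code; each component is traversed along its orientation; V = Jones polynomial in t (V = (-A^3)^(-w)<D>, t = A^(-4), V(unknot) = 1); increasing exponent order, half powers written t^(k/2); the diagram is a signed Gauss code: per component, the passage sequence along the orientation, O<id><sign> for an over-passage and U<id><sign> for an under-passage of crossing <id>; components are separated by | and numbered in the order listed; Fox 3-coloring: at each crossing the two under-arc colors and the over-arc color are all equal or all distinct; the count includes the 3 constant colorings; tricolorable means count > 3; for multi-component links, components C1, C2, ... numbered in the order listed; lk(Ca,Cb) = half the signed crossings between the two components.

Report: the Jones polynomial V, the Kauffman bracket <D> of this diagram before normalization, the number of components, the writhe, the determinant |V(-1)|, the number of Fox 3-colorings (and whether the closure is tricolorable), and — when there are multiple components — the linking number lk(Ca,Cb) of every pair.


V(t) = -t^(5/2) - 2t^(9/2) + 2t^(11/2) - 2t^(13/2) + 2t^(15/2) - 2t^(17/2) + t^(19/2)
bracket: A^-20 - 2A^-16 + 2A^-12 - 2A^-8 + 2A^-4 - 2 - A^8, w = +6
2 components, writhe +6, over 14 crossings
lk(C1,C2) = +2
det 12, colorings 9 of 3^14 — tricolorable
observation: w = +6 shifts under R1 moves; the (-A^3)^(-6) factor cancels that in V


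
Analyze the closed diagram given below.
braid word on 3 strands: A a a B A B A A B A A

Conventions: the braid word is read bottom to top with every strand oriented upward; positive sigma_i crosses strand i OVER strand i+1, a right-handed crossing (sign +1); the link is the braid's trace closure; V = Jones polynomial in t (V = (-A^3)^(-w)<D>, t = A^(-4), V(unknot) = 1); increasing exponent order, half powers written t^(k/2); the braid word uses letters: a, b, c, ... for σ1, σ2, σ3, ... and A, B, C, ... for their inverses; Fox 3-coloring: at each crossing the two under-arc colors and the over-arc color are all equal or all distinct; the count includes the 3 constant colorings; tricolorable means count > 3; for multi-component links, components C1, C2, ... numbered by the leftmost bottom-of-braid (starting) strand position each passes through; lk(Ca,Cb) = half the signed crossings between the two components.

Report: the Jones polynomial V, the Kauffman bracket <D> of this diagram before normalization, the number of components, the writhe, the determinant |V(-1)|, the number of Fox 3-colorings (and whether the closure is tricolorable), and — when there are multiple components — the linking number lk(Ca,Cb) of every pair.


Jones polynomial: V(t) = t^(-15/2) - t^(-13/2) - t^(-9/2) - t^(-5/2)
<D> = A^-11 + A^-3 + A^5 - A^9; writhe -7
components 2, writhe -7 (11 crossings)
linking number lk(C1,C2) = -2
3-colorings: 3 of 3^11, det 4 — not tricolorable
note: the word shrinks to σ1 σ2⁻¹ σ1⁻¹ σ2⁻¹ σ1⁻¹ σ1⁻¹ σ2⁻¹ σ1⁻¹ σ1⁻¹ after cancelling


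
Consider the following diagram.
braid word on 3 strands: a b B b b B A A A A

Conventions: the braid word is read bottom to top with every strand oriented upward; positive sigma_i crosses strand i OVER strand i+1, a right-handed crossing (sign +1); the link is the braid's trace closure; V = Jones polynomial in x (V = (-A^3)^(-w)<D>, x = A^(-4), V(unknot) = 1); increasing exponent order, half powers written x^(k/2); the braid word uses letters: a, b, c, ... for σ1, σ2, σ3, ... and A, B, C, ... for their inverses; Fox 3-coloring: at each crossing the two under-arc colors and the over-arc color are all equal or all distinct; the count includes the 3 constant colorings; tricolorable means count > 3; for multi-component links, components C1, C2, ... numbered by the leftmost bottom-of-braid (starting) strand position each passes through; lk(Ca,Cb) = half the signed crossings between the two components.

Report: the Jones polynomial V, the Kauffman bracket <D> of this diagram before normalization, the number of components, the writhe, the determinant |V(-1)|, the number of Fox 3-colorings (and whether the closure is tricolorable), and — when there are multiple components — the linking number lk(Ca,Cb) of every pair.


V = -x^-4 + x^-3 + x^-1
<D> = A^-2 + A^6 - A^10 (w = -2)
1 component over 10 crossings, w = -2
9 Fox colorings among 3^10, |V(-1)| = 3: tricolorable
why: w = -2 shifts under R1 moves; the (-A^3)^(2) factor cancels that in V


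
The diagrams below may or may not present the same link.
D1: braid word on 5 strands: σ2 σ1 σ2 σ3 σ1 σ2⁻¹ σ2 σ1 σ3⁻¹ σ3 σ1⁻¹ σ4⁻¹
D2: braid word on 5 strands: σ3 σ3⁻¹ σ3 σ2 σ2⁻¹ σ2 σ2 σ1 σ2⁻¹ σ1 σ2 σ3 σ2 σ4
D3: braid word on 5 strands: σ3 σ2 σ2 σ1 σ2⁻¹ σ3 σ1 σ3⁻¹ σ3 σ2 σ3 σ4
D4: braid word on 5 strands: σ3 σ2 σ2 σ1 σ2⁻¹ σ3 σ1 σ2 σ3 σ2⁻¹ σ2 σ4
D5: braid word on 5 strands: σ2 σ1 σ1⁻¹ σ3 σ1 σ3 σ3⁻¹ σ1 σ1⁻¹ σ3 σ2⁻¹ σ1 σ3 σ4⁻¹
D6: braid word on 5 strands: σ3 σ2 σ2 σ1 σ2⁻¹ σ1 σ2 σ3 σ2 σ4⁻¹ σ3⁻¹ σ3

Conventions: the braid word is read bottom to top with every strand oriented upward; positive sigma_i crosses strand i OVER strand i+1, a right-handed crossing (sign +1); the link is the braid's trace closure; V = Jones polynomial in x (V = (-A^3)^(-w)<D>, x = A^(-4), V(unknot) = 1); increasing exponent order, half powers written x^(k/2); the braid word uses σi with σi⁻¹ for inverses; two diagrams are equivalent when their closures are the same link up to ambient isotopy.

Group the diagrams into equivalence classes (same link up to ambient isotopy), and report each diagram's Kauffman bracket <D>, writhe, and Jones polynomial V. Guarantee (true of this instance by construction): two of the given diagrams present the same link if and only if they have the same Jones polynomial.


classes: {D1} | {D2, D3, D4, D6} | {D5}
V(D1) = x + x^3 - x^4  [12 crossings, <D> = -A^-4 + 1 + A^8, w = +4]
V(D2) = x^2 - x^3 + 2x^4 - 2x^5 + 3x^6 - 2x^7 + x^8 - x^9  [14 crossings, <D> = -A^-12 + A^-8 - 2A^-4 + 3 - 2A^4 + 2A^8 - A^12 + A^16, w = +8]
V(D3) = x^2 - x^3 + 2x^4 - 2x^5 + 3x^6 - 2x^7 + x^8 - x^9  [12 crossings, <D> = -A^-12 + A^-8 - 2A^-4 + 3 - 2A^4 + 2A^8 - A^12 + A^16, w = +8]
D4 (bracket -A^-12 + A^-8 - 2A^-4 + 3 - 2A^4 + 2A^8 - A^12 + A^16; 12 crossings at w = +8): V = x^2 - x^3 + 2x^4 - 2x^5 + 3x^6 - 2x^7 + x^8 - x^9
V(D5) = x - x^2 + 2x^3 - x^4 + x^5 - x^6  [14 crossings, <D> = -A^-12 + A^-8 - A^-4 + 2 - A^4 + A^8, w = +4]
V(D6) = x^2 - x^3 + 2x^4 - 2x^5 + 3x^6 - 2x^7 + x^8 - x^9  (w +6, c 12, <D> = -A^-18 + A^-14 - 2A^-10 + 3A^-6 - 2A^-2 + 2A^2 - A^6 + A^10)
insight: 3 values of V(x) split the 6 diagrams


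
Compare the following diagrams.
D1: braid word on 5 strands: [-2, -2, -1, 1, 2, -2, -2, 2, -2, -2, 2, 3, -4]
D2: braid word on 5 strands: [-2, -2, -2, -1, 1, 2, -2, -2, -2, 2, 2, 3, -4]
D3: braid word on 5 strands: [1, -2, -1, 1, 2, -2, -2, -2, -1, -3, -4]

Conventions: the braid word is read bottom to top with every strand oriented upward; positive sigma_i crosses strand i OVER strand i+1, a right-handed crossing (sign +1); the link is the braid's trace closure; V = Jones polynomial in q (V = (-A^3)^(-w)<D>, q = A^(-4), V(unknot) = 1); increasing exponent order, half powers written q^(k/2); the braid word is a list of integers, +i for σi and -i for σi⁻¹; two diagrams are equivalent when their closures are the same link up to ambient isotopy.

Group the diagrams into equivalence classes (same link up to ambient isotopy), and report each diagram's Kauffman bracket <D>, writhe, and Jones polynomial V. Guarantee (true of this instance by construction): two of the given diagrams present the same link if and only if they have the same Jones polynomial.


equivalence classes: {D1, D2, D3}
D1 (bracket A^-7 + A^-3 + A - A^9; 13 crossings at w = -3): V = q^(-9/2) - q^(-5/2) - q^(-3/2) - q^(-1/2)
V(D2) = q^(-9/2) - q^(-5/2) - q^(-3/2) - q^(-1/2)  (w -3, c 13, <D> = A^-7 + A^-3 + A - A^9)
V(D3) = q^(-9/2) - q^(-5/2) - q^(-3/2) - q^(-1/2)  [11 crossings, <D> = A^-13 + A^-9 + A^-5 - A^3, w = -5]
key observation: one V(q) for all 3 diagrams — one class (guaranteed)


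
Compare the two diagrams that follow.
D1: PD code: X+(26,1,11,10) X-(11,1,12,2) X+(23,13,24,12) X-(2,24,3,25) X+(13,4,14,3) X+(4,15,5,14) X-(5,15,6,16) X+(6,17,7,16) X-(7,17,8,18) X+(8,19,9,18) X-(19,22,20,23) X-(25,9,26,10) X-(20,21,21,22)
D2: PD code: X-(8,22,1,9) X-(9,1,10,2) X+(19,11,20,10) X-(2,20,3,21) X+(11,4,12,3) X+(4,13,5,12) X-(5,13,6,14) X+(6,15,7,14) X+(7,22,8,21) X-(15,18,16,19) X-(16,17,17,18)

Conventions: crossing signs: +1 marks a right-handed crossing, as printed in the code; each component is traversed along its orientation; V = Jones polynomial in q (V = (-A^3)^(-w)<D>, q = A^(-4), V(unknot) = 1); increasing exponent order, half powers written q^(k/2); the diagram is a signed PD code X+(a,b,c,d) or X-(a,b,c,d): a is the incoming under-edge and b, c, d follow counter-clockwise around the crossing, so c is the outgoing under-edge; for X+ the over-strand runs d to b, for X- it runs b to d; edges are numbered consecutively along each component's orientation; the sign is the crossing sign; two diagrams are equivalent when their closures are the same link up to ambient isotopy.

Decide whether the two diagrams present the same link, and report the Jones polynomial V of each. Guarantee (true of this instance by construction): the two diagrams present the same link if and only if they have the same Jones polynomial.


equivalent: yes
D1 (bracket -A^-17 + 2A^-13 - A^-9 + 2A^-5 - A^-1 + A^3; 13 crossings at w = -1): V = -q^(-3/2) + q^(-1/2) - 2q^(1/2) + q^(3/2) - 2q^(5/2) + q^(7/2)
V(D2) = -q^(-3/2) + q^(-1/2) - 2q^(1/2) + q^(3/2) - 2q^(5/2) + q^(7/2)  (w -1, c 11, <D> = -A^-17 + 2A^-13 - A^-9 + 2A^-5 - A^-1 + A^3)
key observation: from 13 to 11 crossings by R-moves: one link, two diagrams


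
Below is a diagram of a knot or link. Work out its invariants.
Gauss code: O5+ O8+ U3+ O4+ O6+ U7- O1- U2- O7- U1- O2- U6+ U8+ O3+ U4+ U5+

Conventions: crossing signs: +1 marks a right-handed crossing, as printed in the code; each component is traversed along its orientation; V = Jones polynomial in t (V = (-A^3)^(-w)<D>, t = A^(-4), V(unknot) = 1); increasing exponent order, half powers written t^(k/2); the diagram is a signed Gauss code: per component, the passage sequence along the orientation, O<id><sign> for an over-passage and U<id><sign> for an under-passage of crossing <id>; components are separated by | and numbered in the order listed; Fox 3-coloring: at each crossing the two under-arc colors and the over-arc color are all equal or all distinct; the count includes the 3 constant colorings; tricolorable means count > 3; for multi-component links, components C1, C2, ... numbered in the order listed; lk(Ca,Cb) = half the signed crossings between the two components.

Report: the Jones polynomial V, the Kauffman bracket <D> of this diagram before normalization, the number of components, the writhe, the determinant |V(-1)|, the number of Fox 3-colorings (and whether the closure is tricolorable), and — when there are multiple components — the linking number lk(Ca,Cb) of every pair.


V(t) = -t^-3 + t^-2 - t^-1 + 3 - t + t^2 - t^3
bracket: -A^-6 + A^-2 - A^2 + 3A^6 - A^10 + A^14 - A^18, w = +2
1 component, writhe +2, over 8 crossings
det 9, colorings 27 of 3^8 — tricolorable
observation: w = +2 (over 8 crossings) is diagram-only; (-A^3)^(-2) removes it from V


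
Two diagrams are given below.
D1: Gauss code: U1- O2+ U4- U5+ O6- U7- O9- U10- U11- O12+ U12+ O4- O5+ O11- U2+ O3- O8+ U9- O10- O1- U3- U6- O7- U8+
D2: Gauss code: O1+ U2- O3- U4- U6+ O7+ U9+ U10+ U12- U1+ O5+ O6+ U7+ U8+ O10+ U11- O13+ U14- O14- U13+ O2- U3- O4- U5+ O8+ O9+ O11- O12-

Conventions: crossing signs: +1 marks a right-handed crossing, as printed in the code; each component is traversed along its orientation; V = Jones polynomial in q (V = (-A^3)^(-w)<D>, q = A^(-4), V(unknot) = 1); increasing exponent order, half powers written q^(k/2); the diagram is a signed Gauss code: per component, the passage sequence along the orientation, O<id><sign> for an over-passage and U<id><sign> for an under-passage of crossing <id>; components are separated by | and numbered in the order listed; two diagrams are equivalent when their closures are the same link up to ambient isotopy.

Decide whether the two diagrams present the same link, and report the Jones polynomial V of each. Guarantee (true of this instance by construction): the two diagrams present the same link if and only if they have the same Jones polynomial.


same link: no
V(D1) = q^-7 - 2q^-6 + 2q^-5 - 3q^-4 + 3q^-3 - 2q^-2 + 2q^-1  [12 crossings, <D> = 2A^-8 - 2A^-4 + 3 - 3A^4 + 2A^8 - 2A^12 + A^16, w = -4]
V(D2) = -q^-1 + 2 - q + 2q^2 - q^3 + q^4 - q^5  (w +2, c 14, <D> = -A^-14 + A^-10 - A^-6 + 2A^-2 - A^2 + 2A^6 - A^10)
note: V(q) takes 2 values over 2 diagrams, fixing the grouping


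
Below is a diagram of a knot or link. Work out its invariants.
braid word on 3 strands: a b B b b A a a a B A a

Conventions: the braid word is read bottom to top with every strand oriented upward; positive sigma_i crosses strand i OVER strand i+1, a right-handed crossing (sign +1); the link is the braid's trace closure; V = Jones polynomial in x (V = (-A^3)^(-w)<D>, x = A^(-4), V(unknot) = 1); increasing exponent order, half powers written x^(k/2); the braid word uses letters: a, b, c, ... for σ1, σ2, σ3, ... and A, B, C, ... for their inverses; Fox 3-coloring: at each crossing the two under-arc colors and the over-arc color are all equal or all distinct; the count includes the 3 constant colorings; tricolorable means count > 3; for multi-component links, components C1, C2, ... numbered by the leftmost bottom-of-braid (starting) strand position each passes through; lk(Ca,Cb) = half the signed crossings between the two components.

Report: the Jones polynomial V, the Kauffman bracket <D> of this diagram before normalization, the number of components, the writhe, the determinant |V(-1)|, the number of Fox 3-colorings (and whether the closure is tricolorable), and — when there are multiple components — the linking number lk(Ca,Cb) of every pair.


V(x) = x - x^2 + 2x^3 - x^4 + x^5 - x^6
bracket: -A^-12 + A^-8 - A^-4 + 2 - A^4 + A^8, w = +4
1 component, writhe +4, over 12 crossings
det 7, colorings 3 of 3^12 — not tricolorable
observation: the span of V is 5, forcing >= 5 crossings in any diagram


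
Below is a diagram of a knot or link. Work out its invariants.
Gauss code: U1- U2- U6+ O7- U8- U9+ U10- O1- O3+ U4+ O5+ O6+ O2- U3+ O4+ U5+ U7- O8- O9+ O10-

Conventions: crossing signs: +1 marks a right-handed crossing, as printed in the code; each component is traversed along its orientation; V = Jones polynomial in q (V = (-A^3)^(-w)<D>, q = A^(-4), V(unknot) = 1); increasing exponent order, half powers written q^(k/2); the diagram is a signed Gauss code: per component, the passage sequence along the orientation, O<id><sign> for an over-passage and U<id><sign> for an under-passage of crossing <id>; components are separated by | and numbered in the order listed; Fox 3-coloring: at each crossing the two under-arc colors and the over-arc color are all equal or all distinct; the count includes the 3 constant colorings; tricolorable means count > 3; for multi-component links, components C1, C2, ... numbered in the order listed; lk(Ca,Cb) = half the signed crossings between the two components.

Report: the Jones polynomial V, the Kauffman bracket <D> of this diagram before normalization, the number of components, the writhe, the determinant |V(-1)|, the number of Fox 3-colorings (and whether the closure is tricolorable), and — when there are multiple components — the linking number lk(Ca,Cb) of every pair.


V = -q^-3 + q^-2 - q^-1 + 3 - q + q^2 - q^3
<D> = -A^-12 + A^-8 - A^-4 + 3 - A^4 + A^8 - A^12 (w = 0)
1 component over 10 crossings, w = 0
27 Fox colorings among 3^10, |V(-1)| = 9: tricolorable
why: the span of V is 6, forcing >= 6 crossings in any diagram


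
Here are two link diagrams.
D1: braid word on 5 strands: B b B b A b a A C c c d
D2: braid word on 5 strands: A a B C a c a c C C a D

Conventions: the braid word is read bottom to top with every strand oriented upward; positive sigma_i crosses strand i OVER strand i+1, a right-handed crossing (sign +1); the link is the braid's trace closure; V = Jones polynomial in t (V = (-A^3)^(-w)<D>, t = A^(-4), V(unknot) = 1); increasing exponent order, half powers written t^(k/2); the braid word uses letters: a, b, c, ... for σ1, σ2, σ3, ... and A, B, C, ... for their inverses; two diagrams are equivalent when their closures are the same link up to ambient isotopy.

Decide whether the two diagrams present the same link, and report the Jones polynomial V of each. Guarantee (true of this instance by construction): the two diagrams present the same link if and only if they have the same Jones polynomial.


same link: no
V(D1) = 1  [12 crossings, <D> = A^6, w = +2]
V(D2) = t + t^3 - t^4  [12 crossings, <D> = -A^-16 + A^-12 + A^-4, w = 0]
insight: 2 values of V(t) split the 2 diagrams


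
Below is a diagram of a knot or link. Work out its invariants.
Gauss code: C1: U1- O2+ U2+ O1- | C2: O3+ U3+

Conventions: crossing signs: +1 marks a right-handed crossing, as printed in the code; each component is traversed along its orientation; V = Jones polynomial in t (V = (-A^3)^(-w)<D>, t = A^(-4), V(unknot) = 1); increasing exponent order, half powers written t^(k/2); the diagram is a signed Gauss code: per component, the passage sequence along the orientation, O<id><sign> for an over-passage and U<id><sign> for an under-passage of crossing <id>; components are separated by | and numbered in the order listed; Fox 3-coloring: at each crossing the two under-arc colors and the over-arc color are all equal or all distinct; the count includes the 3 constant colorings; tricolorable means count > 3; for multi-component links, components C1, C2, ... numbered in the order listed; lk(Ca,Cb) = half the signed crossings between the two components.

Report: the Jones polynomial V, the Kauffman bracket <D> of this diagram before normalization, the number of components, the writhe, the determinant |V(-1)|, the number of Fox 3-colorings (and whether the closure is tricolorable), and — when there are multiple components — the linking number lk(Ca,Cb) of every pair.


Jones polynomial: V(t) = -t^(-1/2) - t^(1/2)
<D> = A + A^5; writhe +1
components 2, writhe +1 (3 crossings)
linking number lk(C1,C2) = 0
3-colorings: 9 of 3^3, det 0 — tricolorable
note: every pair of the 2 components has lk = 0


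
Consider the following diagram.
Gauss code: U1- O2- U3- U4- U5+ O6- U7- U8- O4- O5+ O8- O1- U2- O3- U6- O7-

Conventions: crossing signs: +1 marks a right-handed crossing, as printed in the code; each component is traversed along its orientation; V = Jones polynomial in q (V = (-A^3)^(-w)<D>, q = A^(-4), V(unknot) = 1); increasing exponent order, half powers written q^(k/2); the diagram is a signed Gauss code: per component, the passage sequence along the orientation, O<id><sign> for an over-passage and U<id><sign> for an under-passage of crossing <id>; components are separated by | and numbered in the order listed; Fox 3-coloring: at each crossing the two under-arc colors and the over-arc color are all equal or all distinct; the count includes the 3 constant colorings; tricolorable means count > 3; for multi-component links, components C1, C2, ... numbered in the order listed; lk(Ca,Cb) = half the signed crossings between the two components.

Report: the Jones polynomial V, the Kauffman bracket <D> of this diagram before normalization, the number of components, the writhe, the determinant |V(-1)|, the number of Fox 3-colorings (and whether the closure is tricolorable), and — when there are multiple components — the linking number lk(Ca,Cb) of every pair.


Jones polynomial: V(q) = -q^-7 + q^-6 - q^-5 + q^-4 + q^-2
<D> = A^-10 + A^-2 - A^2 + A^6 - A^10; writhe -6
components 1, writhe -6 (8 crossings)
3-colorings: 3 of 3^8, det 5 — not tricolorable
note: w = -6 (over 8 crossings) is diagram-only; (-A^3)^(6) removes it from V


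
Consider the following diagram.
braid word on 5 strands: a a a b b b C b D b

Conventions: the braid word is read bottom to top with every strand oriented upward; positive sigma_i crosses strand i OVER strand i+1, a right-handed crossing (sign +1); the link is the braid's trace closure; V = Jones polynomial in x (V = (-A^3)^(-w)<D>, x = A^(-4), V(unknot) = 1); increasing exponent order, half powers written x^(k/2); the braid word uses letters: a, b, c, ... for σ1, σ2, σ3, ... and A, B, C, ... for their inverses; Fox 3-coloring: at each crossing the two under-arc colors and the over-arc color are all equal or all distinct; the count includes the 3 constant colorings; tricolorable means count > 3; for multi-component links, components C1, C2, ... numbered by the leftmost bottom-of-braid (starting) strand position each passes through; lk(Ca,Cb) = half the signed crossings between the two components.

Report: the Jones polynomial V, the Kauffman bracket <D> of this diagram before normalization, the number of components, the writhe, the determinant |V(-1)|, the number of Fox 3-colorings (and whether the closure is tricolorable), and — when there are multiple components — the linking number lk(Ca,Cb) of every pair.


V(x) = x^3 + 2x^5 - 2x^6 + 2x^7 - 3x^8 + 2x^9 - 2x^10 + x^11
bracket: A^-26 - 2A^-22 + 2A^-18 - 3A^-14 + 2A^-10 - 2A^-6 + 2A^-2 + A^6, w = +6
1 component, writhe +6, over 10 crossings
det 15, colorings 9 of 3^10 — tricolorable
observation: w = +6 shifts under R1 moves; the (-A^3)^(-6) factor cancels that in V
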